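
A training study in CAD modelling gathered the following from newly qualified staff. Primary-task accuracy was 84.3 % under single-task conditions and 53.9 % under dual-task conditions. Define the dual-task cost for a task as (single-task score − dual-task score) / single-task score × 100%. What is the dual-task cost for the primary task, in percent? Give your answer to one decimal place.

Cost = (84.3 − 53.9) / 84.3 × 100%
     = 30.4000 / 84.3 × 100% = 36.0617%.
≈ 36.1%.

36.1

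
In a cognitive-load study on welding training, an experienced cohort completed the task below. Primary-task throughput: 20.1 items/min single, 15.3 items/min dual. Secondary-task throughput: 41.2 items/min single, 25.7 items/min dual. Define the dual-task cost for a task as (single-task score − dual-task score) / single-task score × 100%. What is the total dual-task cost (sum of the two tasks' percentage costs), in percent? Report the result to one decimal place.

61.5

Primary cost = (20.1 − 15.3) / 20.1 × 100% = 23.8806%.
Secondary cost = (41.2 − 25.7) / 41.2 × 100% = 37.6214%.
Total = 23.8806% + 37.6214% = 61.5020% ≈ 61.5%.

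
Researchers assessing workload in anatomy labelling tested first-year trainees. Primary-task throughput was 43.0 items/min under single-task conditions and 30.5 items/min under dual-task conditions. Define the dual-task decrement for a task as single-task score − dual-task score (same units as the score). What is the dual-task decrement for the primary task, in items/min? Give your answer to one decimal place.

12.5

Decrement = 43.0 − 30.5 = 12.5000 items/min ≈ 12.5 items/min.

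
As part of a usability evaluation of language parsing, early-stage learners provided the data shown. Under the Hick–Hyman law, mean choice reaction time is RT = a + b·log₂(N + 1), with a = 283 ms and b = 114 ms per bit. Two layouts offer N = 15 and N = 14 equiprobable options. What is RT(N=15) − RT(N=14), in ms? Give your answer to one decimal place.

10.6

RT(15) = 283 + 114·log₂(16) = 283 + 114·4.0000 = 739.0000 ms.
RT(14) = 283 + 114·log₂(15) = 283 + 114·3.9069 = 728.3866 ms.
Difference = 739.0000 − 728.3866 = 10.6134 ≈ 10.6 ms.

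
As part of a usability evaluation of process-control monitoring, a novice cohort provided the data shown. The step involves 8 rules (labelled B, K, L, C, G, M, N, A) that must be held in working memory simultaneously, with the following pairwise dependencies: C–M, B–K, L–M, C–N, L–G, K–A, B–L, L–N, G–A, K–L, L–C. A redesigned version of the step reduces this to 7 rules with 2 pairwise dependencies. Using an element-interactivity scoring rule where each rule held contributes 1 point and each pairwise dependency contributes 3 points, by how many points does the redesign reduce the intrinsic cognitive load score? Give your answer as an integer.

28

Original: 8 × 1 + 11 × 3 = 8 + 33 = 41.
Redesigned: 7 × 1 + 2 × 3 = 7 + 6 = 13.
Reduction = 41 − 13 = 28.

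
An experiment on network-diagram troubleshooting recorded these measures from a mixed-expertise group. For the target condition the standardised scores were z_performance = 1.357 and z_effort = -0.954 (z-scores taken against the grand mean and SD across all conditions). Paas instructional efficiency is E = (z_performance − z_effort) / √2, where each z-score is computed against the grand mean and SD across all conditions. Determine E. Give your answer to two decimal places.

z_P − z_E = 1.357 − (-0.954) = 2.3110.
E = 2.3110 / √2 = 2.3110 / 1.41421 = 1.6341 ≈ 1.63.

1.63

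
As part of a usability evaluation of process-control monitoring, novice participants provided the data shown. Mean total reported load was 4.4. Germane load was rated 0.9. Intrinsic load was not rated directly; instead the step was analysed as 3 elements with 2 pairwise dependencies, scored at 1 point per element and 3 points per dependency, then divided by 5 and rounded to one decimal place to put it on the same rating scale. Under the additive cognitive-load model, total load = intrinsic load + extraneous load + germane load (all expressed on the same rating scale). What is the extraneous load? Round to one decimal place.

Intrinsic (element-interactivity): (3 × 1 + 2 × 3) / 5 = 9 / 5 = 1.8000 → 1.8.
extraneous load = total − intrinsic − germane
             = 4.4 − 1.8 − 0.9 = 1.7.

1.7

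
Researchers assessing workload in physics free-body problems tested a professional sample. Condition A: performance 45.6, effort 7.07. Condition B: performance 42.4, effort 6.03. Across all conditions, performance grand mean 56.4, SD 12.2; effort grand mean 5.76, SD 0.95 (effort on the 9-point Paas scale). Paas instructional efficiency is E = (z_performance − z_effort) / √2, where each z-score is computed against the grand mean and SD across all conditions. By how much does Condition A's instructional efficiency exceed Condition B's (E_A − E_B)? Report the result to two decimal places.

Condition A: z_P = (45.6 − 56.4)/12.2 = -0.8852; z_E = (7.07 − 5.76)/0.95 = 1.3789; E_A = (-0.8852 − 1.3789)/√2 = -1.6010.
Condition B: z_P = (42.4 − 56.4)/12.2 = -1.1475; z_E = (6.03 − 5.76)/0.95 = 0.2842; E_B = (-1.1475 − 0.2842)/√2 = -1.0124.
E_A − E_B = -1.6010 − (-1.0124) = -0.5886 ≈ -0.59.

-0.59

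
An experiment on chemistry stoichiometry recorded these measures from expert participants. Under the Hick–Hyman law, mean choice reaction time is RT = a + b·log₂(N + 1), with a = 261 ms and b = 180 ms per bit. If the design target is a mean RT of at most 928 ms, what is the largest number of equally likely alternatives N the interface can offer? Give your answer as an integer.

12

Set 261 + 180·log₂(N + 1) ≤ 928.
log₂(N + 1) ≤ (928 − 261) / 180 = 3.7056.
N + 1 ≤ 2^3.7056 = 13.0466.
N ≤ 12.0466, so the largest integer N is 12.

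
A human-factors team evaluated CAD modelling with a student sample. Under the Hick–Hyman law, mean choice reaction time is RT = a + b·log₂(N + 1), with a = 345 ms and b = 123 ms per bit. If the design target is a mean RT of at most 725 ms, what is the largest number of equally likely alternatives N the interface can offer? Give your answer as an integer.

7

Set 345 + 123·log₂(N + 1) ≤ 725.
log₂(N + 1) ≤ (725 − 345) / 123 = 3.0894.
N + 1 ≤ 2^3.0894 = 8.5114.
N ≤ 7.5114, so the largest integer N is 7.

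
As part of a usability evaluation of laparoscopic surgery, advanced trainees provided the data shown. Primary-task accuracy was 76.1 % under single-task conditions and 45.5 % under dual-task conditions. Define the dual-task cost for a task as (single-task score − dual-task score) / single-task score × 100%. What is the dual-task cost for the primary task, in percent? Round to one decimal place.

40.2

Cost = (76.1 − 45.5) / 76.1 × 100%
     = 30.6000 / 76.1 × 100% = 40.2102%.
≈ 40.2%.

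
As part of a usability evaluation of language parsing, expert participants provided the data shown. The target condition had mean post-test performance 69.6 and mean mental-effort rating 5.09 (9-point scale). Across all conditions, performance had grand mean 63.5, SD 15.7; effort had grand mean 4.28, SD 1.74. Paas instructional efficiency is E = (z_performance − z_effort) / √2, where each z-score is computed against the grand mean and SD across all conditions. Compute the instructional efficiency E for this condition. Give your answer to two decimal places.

z_performance = (69.6 − 63.5) / 15.7 = 6.1000 / 15.7 = 0.3885.
z_effort = (5.09 − 4.28) / 1.74 = 0.8100 / 1.74 = 0.4655.
z_P − z_E = 0.3885 − 0.4655 = -0.0770.
E = -0.0770 / √2 = -0.0770 / 1.41421 = -0.0544 ≈ -0.05.

-0.05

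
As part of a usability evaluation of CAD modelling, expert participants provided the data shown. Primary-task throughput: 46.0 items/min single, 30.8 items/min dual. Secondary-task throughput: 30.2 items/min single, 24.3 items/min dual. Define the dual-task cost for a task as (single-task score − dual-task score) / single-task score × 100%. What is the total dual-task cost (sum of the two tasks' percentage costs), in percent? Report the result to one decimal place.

52.6

Primary cost = (46.0 − 30.8) / 46.0 × 100% = 33.0435%.
Secondary cost = (30.2 − 24.3) / 30.2 × 100% = 19.5364%.
Total = 33.0435% + 19.5364% = 52.5799% ≈ 52.6%.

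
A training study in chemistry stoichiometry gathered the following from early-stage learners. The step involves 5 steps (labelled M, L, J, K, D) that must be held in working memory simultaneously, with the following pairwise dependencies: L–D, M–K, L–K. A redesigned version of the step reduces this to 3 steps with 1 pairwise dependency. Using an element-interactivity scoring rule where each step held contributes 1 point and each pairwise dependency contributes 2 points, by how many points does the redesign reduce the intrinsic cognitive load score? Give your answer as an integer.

6

Original: 5 × 1 + 3 × 2 = 5 + 6 = 11.
Redesigned: 3 × 1 + 1 × 2 = 3 + 2 = 5.
Reduction = 11 − 5 = 6.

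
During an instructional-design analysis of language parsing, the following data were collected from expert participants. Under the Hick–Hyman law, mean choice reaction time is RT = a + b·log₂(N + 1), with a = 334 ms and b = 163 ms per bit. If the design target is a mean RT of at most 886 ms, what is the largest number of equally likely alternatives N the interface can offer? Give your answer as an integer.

Set 334 + 163·log₂(N + 1) ≤ 886.
log₂(N + 1) ≤ (886 − 334) / 163 = 3.3865.
N + 1 ≤ 2^3.3865 = 10.4577.
N ≤ 9.4577, so the largest integer N is 9.

9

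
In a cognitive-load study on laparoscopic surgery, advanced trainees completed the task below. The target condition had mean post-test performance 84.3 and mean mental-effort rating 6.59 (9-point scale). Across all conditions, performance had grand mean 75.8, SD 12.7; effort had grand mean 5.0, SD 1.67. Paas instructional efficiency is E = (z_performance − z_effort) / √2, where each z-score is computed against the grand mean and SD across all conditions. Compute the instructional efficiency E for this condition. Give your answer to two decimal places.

z_performance = (84.3 − 75.8) / 12.7 = 8.5000 / 12.7 = 0.6693.
z_effort = (6.59 − 5.0) / 1.67 = 1.5900 / 1.67 = 0.9521.
z_P − z_E = 0.6693 − 0.9521 = -0.2828.
E = -0.2828 / √2 = -0.2828 / 1.41421 = -0.2000 ≈ -0.20.

-0.20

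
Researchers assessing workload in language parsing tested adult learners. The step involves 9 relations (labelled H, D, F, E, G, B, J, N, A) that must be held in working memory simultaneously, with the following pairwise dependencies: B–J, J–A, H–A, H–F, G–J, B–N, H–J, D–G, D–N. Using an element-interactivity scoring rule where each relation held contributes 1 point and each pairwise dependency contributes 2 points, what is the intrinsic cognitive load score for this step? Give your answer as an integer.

27

Count of relations held simultaneously: 9.
Count of pairwise dependencies listed: 9.
Element contribution: 9 × 1 = 9.
Interaction contribution: 9 × 2 = 18.
Intrinsic load = 9 + 18 = 27.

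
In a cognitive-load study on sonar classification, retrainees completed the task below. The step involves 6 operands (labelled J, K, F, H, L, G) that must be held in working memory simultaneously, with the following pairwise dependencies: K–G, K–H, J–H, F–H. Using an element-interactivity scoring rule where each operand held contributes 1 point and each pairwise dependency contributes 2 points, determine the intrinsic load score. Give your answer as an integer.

Count of operands held simultaneously: 6.
Count of pairwise dependencies listed: 4.
Element contribution: 6 × 1 = 6.
Interaction contribution: 4 × 2 = 8.
Intrinsic load = 6 + 8 = 14.

14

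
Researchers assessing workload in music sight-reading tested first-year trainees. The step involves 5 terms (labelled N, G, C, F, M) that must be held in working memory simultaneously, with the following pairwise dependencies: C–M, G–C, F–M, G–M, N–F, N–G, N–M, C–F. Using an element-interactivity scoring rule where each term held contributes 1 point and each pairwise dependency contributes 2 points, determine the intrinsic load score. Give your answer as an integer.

Count of terms held simultaneously: 5.
Count of pairwise dependencies listed: 8.
Element contribution: 5 × 1 = 5.
Interaction contribution: 8 × 2 = 16.
Intrinsic load = 5 + 16 = 21.

21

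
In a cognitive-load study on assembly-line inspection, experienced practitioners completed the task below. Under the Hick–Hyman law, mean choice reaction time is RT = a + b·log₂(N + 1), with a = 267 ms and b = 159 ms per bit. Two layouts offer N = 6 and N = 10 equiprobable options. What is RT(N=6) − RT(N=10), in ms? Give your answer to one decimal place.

-103.7

RT(6) = 267 + 159·log₂(7) = 267 + 159·2.8074 = 713.3766 ms.
RT(10) = 267 + 159·log₂(11) = 267 + 159·3.4594 = 817.0446 ms.
Difference = 713.3766 − 817.0446 = -103.6680 ≈ -103.7 ms.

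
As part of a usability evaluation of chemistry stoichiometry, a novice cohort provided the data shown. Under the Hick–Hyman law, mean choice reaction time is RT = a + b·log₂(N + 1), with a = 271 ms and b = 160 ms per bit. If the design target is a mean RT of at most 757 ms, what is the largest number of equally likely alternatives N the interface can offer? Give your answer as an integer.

Set 271 + 160·log₂(N + 1) ≤ 757.
log₂(N + 1) ≤ (757 − 271) / 160 = 3.0375.
N + 1 ≤ 2^3.0375 = 8.2107.
N ≤ 7.2107, so the largest integer N is 7.

7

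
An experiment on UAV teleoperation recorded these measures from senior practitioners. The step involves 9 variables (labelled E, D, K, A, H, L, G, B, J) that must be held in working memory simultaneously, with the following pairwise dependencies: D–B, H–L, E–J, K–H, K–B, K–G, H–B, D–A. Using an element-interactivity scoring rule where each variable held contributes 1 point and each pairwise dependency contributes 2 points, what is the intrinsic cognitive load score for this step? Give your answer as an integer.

25

Count of variables held simultaneously: 9.
Count of pairwise dependencies listed: 8.
Element contribution: 9 × 1 = 9.
Interaction contribution: 8 × 2 = 16.
Intrinsic load = 9 + 16 = 25.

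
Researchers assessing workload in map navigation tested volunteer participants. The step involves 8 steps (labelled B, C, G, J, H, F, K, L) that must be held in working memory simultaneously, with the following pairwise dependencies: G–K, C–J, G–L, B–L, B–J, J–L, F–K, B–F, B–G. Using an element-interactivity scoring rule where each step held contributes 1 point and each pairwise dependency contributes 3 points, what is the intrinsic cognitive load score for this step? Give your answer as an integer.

35

Count of steps held simultaneously: 8.
Count of pairwise dependencies listed: 9.
Element contribution: 8 × 1 = 8.
Interaction contribution: 9 × 3 = 27.
Intrinsic load = 8 + 27 = 35.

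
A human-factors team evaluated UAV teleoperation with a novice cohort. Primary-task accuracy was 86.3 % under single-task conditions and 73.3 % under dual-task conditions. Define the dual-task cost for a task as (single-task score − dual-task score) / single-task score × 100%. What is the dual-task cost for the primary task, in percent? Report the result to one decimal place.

15.1

Cost = (86.3 − 73.3) / 86.3 × 100%
     = 13.0000 / 86.3 × 100% = 15.0637%.
≈ 15.1%.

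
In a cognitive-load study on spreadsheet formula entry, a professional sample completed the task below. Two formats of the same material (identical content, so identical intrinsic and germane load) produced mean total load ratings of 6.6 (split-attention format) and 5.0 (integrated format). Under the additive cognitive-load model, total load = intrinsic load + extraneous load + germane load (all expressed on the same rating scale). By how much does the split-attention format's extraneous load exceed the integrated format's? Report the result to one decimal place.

1.6

Intrinsic and germane load are equal across formats, so the difference in total load equals the difference in extraneous load.
Extraneous-load difference = 6.6 − 5.0 = 1.6.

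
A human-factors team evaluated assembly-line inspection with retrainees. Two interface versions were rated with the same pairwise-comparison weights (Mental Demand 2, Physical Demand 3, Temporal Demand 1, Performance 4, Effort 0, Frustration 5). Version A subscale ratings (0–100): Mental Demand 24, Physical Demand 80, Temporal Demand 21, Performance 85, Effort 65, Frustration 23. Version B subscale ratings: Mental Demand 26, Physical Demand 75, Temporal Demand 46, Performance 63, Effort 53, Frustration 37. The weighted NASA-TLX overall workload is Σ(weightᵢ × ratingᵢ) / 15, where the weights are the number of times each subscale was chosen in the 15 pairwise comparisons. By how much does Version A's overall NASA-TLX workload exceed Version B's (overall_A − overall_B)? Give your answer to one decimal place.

Version A weighted sum = 2·24 + 3·80 + 1·21 + 4·85 + 0·65 + 5·23 = 48 + 240 + 21 + 340 + 0 + 115 = 764; overall_A = 764/15 = 50.9333.
Version B weighted sum = 2·26 + 3·75 + 1·46 + 4·63 + 0·53 + 5·37 = 52 + 225 + 46 + 252 + 0 + 185 = 760; overall_B = 760/15 = 50.6667.
Difference = 50.9333 − 50.6667 = 0.2666 ≈ 0.3.

0.3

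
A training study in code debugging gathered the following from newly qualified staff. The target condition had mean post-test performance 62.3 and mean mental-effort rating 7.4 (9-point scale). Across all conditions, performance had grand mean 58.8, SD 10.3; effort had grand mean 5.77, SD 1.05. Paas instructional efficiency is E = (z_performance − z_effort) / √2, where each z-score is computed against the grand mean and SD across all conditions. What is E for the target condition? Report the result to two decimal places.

-0.86

z_performance = (62.3 − 58.8) / 10.3 = 3.5000 / 10.3 = 0.3398.
z_effort = (7.4 − 5.77) / 1.05 = 1.6300 / 1.05 = 1.5524.
z_P − z_E = 0.3398 − 1.5524 = -1.2126.
E = -1.2126 / √2 = -1.2126 / 1.41421 = -0.8574 ≈ -0.86.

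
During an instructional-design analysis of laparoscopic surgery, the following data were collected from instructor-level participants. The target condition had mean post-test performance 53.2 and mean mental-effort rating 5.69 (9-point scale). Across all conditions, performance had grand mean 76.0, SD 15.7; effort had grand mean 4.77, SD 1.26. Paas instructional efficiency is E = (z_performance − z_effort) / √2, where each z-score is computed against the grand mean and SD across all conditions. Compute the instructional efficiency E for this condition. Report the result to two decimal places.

z_performance = (53.2 − 76.0) / 15.7 = -22.8000 / 15.7 = -1.4522.
z_effort = (5.69 − 4.77) / 1.26 = 0.9200 / 1.26 = 0.7302.
z_P − z_E = -1.4522 − 0.7302 = -2.1824.
E = -2.1824 / √2 = -2.1824 / 1.41421 = -1.5432 ≈ -1.54.

-1.54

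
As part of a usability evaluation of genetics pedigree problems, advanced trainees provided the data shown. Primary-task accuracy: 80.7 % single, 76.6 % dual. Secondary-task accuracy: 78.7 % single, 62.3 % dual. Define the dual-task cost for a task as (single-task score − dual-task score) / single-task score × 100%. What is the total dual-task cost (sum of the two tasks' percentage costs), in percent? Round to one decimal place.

Primary cost = (80.7 − 76.6) / 80.7 × 100% = 5.0805%.
Secondary cost = (78.7 − 62.3) / 78.7 × 100% = 20.8386%.
Total = 5.0805% + 20.8386% = 25.9191% ≈ 25.9%.

25.9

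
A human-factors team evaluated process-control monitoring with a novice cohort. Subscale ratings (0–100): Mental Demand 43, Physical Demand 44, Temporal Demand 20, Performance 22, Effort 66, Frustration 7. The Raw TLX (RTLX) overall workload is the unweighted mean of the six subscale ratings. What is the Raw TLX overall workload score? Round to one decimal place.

33.7

Sum of ratings = 43 + 44 + 20 + 22 + 66 + 7 = 202.
RTLX = 202 / 6 = 33.6667 ≈ 33.7.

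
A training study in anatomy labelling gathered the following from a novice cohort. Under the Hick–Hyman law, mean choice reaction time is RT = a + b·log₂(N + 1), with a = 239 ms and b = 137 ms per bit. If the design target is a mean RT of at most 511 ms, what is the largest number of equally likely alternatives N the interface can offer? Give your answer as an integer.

2

Set 239 + 137·log₂(N + 1) ≤ 511.
log₂(N + 1) ≤ (511 − 239) / 137 = 1.9854.
N + 1 ≤ 2^1.9854 = 3.9597.
N ≤ 2.9597, so the largest integer N is 2.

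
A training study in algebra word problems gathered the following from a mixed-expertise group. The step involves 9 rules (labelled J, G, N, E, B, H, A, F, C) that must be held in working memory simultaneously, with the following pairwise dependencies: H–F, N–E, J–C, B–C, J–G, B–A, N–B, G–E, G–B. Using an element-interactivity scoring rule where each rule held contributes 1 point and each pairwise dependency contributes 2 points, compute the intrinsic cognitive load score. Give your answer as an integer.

27

Count of rules held simultaneously: 9.
Count of pairwise dependencies listed: 9.
Element contribution: 9 × 1 = 9.
Interaction contribution: 9 × 2 = 18.
Intrinsic load = 9 + 18 = 27.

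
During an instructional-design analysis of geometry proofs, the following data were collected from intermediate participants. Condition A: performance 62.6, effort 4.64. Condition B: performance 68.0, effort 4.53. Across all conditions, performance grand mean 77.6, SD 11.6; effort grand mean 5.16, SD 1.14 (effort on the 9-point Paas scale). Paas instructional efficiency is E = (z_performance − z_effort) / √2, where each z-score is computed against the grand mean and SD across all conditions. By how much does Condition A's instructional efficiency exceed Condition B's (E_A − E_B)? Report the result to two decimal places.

-0.40

Condition A: z_P = (62.6 − 77.6)/11.6 = -1.2931; z_E = (4.64 − 5.16)/1.14 = -0.4561; E_A = (-1.2931 − (-0.4561))/√2 = -0.5918.
Condition B: z_P = (68.0 − 77.6)/11.6 = -0.8276; z_E = (4.53 − 5.16)/1.14 = -0.5526; E_B = (-0.8276 − (-0.5526))/√2 = -0.1945.
E_A − E_B = -0.5918 − (-0.1945) = -0.3973 ≈ -0.40.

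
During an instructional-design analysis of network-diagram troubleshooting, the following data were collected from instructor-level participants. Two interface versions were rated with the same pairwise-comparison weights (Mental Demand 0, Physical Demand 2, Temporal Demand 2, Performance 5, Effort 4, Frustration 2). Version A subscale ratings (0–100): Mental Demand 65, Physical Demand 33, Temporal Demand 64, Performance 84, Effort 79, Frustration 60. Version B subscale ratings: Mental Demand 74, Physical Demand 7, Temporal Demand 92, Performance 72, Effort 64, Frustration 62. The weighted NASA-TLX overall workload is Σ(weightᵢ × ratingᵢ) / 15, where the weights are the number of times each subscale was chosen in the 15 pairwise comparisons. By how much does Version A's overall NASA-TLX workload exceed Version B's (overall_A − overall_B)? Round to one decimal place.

Version A weighted sum = 0·65 + 2·33 + 2·64 + 5·84 + 4·79 + 2·60 = 0 + 66 + 128 + 420 + 316 + 120 = 1050; overall_A = 1050/15 = 70.0000.
Version B weighted sum = 0·74 + 2·7 + 2·92 + 5·72 + 4·64 + 2·62 = 0 + 14 + 184 + 360 + 256 + 124 = 938; overall_B = 938/15 = 62.5333.
Difference = 70.0000 − 62.5333 = 7.4667 ≈ 7.5.

7.5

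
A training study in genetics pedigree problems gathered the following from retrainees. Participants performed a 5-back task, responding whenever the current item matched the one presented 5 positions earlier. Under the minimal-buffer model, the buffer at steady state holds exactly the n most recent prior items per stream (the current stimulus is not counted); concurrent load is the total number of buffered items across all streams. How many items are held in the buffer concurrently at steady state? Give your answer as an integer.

The buffer holds the 5 most recent prior items.
Steady-state concurrent load = 5 items.

5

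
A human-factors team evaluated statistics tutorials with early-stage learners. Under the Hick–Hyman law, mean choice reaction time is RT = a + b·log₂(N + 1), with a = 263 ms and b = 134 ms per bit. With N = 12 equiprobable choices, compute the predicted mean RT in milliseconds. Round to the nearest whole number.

log₂(12 + 1) = log₂(13) = 3.7004.
RT = 263 + 134 × 3.7004 = 263 + 495.8536 = 758.8536 ms.
≈ 759 ms.

759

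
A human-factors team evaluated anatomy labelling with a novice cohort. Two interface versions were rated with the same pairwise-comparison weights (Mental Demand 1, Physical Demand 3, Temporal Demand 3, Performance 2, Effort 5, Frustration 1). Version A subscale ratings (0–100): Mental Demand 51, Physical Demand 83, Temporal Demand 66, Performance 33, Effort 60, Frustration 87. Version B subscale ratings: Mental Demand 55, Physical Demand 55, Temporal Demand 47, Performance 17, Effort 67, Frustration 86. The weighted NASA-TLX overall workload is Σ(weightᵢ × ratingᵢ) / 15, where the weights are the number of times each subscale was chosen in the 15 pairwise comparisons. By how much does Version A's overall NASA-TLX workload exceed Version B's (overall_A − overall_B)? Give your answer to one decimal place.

9.0

Version A weighted sum = 1·51 + 3·83 + 3·66 + 2·33 + 5·60 + 1·87 = 51 + 249 + 198 + 66 + 300 + 87 = 951; overall_A = 951/15 = 63.4000.
Version B weighted sum = 1·55 + 3·55 + 3·47 + 2·17 + 5·67 + 1·86 = 55 + 165 + 141 + 34 + 335 + 86 = 816; overall_B = 816/15 = 54.4000.
Difference = 63.4000 − 54.4000 = 9.0000 ≈ 9.0.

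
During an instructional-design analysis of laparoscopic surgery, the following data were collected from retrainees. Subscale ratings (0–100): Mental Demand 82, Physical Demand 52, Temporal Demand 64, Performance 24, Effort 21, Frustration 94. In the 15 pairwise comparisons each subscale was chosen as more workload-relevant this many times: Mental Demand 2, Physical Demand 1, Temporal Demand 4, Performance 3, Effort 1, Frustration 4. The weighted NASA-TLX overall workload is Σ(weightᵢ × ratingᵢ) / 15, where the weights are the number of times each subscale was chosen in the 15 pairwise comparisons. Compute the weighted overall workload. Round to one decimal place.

62.7

The tallies are the weights (they sum to 15).
Weighted sum = 2·82 + 1·52 + 4·64 + 3·24 + 1·21 + 4·94
            = 164 + 52 + 256 + 72 + 21 + 376 = 941.
Overall workload = 941 / 15 = 62.7333 ≈ 62.7.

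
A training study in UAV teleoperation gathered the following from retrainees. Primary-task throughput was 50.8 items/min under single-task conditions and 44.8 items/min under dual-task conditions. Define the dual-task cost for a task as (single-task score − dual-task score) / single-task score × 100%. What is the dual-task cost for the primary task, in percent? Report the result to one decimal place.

11.8

Cost = (50.8 − 44.8) / 50.8 × 100%
     = 6.0000 / 50.8 × 100% = 11.8110%.
≈ 11.8%.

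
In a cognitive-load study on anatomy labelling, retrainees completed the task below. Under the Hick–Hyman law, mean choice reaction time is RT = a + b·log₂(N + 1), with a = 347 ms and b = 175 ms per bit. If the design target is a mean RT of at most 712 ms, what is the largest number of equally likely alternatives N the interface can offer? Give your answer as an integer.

Set 347 + 175·log₂(N + 1) ≤ 712.
log₂(N + 1) ≤ (712 − 347) / 175 = 2.0857.
N + 1 ≤ 2^2.0857 = 4.2448.
N ≤ 3.2448, so the largest integer N is 3.

3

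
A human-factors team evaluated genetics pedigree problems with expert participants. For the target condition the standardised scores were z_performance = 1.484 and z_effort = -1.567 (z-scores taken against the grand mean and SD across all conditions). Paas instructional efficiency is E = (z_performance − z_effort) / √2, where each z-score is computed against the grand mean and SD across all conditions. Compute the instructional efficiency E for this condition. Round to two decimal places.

z_P − z_E = 1.484 − (-1.567) = 3.0510.
E = 3.0510 / √2 = 3.0510 / 1.41421 = 2.1574 ≈ 2.16.

2.16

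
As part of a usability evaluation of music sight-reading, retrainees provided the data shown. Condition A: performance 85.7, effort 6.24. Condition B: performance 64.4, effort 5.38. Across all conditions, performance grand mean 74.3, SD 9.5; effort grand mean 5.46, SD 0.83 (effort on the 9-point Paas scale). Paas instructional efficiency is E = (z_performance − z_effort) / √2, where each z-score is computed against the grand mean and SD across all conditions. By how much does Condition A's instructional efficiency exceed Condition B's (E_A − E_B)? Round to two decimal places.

Condition A: z_P = (85.7 − 74.3)/9.5 = 1.2000; z_E = (6.24 − 5.46)/0.83 = 0.9398; E_A = (1.2000 − 0.9398)/√2 = 0.1840.
Condition B: z_P = (64.4 − 74.3)/9.5 = -1.0421; z_E = (5.38 − 5.46)/0.83 = -0.0964; E_B = (-1.0421 − (-0.0964))/√2 = -0.6687.
E_A − E_B = 0.1840 − (-0.6687) = 0.8527 ≈ 0.85.

0.85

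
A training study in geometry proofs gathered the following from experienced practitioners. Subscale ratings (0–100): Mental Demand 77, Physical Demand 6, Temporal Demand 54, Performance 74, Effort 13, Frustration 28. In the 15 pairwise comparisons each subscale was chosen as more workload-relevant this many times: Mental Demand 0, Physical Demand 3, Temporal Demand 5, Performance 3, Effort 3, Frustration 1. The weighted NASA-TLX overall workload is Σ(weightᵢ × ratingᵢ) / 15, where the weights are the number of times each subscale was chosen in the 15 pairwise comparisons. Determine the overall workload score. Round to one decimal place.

The tallies are the weights (they sum to 15).
Weighted sum = 0·77 + 3·6 + 5·54 + 3·74 + 3·13 + 1·28
            = 0 + 18 + 270 + 222 + 39 + 28 = 577.
Overall workload = 577 / 15 = 38.4667 ≈ 38.5.

38.5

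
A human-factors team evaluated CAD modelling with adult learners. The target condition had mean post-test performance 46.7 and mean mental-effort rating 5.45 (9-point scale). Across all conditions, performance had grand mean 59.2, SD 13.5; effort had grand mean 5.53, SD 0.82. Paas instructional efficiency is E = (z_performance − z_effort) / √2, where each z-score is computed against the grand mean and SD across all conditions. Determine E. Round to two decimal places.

-0.59

z_performance = (46.7 − 59.2) / 13.5 = -12.5000 / 13.5 = -0.9259.
z_effort = (5.45 − 5.53) / 0.82 = -0.0800 / 0.82 = -0.0976.
z_P − z_E = -0.9259 − (-0.0976) = -0.8283.
E = -0.8283 / √2 = -0.8283 / 1.41421 = -0.5857 ≈ -0.59.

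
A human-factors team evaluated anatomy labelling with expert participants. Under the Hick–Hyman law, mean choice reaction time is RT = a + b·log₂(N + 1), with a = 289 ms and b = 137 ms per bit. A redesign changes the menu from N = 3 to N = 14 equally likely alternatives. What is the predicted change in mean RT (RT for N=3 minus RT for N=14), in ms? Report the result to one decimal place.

-261.2

RT(3) = 289 + 137·log₂(4) = 289 + 137·2.0000 = 563.0000 ms.
RT(14) = 289 + 137·log₂(15) = 289 + 137·3.9069 = 824.2453 ms.
Difference = 563.0000 − 824.2453 = -261.2453 ≈ -261.2 ms.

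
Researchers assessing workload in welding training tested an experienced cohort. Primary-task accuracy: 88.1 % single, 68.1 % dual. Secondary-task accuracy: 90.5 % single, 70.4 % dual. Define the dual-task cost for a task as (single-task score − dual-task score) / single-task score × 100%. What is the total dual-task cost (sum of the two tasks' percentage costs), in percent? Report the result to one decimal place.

44.9

Primary cost = (88.1 − 68.1) / 88.1 × 100% = 22.7015%.
Secondary cost = (90.5 − 70.4) / 90.5 × 100% = 22.2099%.
Total = 22.7015% + 22.2099% = 44.9114% ≈ 44.9%.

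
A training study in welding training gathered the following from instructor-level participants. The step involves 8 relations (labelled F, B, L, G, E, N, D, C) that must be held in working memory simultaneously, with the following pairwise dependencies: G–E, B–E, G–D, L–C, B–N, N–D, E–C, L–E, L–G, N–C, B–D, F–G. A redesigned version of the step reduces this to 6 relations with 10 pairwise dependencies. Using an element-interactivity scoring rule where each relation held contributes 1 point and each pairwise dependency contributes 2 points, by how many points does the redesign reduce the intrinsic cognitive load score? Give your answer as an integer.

6

Original: 8 × 1 + 12 × 2 = 8 + 24 = 32.
Redesigned: 6 × 1 + 10 × 2 = 6 + 20 = 26.
Reduction = 32 − 26 = 6.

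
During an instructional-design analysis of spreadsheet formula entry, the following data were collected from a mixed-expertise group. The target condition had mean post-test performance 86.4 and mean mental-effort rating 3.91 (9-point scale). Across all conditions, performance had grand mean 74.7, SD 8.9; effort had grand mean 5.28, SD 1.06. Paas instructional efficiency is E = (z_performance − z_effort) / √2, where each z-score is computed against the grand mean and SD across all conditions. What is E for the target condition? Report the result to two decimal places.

1.84

z_performance = (86.4 − 74.7) / 8.9 = 11.7000 / 8.9 = 1.3146.
z_effort = (3.91 − 5.28) / 1.06 = -1.3700 / 1.06 = -1.2925.
z_P − z_E = 1.3146 − (-1.2925) = 2.6071.
E = 2.6071 / √2 = 2.6071 / 1.41421 = 1.8435 ≈ 1.84.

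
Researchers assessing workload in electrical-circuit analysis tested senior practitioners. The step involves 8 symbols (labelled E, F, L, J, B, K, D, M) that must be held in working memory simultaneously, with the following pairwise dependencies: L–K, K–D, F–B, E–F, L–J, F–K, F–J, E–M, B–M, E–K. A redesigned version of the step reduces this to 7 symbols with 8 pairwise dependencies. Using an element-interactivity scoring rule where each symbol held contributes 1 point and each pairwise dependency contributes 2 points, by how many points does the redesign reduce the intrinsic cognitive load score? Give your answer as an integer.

Original: 8 × 1 + 10 × 2 = 8 + 20 = 28.
Redesigned: 7 × 1 + 8 × 2 = 7 + 16 = 23.
Reduction = 28 − 23 = 5.

5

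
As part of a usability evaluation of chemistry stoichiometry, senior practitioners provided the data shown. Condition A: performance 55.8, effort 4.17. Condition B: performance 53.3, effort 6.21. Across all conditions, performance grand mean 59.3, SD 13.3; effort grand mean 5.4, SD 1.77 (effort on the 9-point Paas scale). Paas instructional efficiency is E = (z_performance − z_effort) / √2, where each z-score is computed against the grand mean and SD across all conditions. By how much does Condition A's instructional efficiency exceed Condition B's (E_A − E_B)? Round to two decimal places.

0.95

Condition A: z_P = (55.8 − 59.3)/13.3 = -0.2632; z_E = (4.17 − 5.4)/1.77 = -0.6949; E_A = (-0.2632 − (-0.6949))/√2 = 0.3053.
Condition B: z_P = (53.3 − 59.3)/13.3 = -0.4511; z_E = (6.21 − 5.4)/1.77 = 0.4576; E_B = (-0.4511 − 0.4576)/√2 = -0.6425.
E_A − E_B = 0.3053 − (-0.6425) = 0.9478 ≈ 0.95.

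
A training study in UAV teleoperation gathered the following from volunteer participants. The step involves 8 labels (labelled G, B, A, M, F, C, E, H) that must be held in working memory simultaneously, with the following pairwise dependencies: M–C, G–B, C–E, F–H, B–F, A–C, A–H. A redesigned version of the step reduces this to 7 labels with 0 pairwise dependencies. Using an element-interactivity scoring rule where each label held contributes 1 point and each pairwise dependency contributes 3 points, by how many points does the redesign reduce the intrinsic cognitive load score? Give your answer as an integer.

22

Original: 8 × 1 + 7 × 3 = 8 + 21 = 29.
Redesigned: 7 × 1 + 0 × 3 = 7 + 0 = 7.
Reduction = 29 − 7 = 22.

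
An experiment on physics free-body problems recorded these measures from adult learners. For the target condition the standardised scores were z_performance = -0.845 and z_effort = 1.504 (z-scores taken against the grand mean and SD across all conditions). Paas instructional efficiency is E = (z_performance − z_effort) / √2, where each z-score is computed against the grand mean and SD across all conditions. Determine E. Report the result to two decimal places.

z_P − z_E = -0.845 − 1.504 = -2.3490.
E = -2.3490 / √2 = -2.3490 / 1.41421 = -1.6610 ≈ -1.66.

-1.66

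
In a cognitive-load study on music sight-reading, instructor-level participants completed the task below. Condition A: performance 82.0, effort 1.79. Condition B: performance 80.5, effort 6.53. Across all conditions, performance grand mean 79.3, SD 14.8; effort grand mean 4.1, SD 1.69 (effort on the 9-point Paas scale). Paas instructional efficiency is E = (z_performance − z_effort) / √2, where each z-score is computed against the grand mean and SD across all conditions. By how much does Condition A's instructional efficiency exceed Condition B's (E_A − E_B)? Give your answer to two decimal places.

Condition A: z_P = (82.0 − 79.3)/14.8 = 0.1824; z_E = (1.79 − 4.1)/1.69 = -1.3669; E_A = (0.1824 − (-1.3669))/√2 = 1.0955.
Condition B: z_P = (80.5 − 79.3)/14.8 = 0.0811; z_E = (6.53 − 4.1)/1.69 = 1.4379; E_B = (0.0811 − 1.4379)/√2 = -0.9594.
E_A − E_B = 1.0955 − (-0.9594) = 2.0549 ≈ 2.05.

2.05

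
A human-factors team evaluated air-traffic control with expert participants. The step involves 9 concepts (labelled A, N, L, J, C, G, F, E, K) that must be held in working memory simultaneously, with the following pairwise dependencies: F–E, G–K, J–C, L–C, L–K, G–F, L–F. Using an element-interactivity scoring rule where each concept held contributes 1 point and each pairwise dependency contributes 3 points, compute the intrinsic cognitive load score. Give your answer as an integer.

30

Count of concepts held simultaneously: 9.
Count of pairwise dependencies listed: 7.
Element contribution: 9 × 1 = 9.
Interaction contribution: 7 × 3 = 21.
Intrinsic load = 9 + 21 = 30.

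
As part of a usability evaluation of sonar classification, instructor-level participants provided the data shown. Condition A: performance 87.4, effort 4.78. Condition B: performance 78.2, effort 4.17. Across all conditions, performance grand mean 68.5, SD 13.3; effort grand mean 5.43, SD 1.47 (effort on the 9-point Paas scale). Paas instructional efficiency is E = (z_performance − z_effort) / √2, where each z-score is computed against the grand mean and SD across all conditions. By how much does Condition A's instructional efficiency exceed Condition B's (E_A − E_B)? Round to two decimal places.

Condition A: z_P = (87.4 − 68.5)/13.3 = 1.4211; z_E = (4.78 − 5.43)/1.47 = -0.4422; E_A = (1.4211 − (-0.4422))/√2 = 1.3176.
Condition B: z_P = (78.2 − 68.5)/13.3 = 0.7293; z_E = (4.17 − 5.43)/1.47 = -0.8571; E_B = (0.7293 − (-0.8571))/√2 = 1.1218.
E_A − E_B = 1.3176 − 1.1218 = 0.1958 ≈ 0.20.

0.20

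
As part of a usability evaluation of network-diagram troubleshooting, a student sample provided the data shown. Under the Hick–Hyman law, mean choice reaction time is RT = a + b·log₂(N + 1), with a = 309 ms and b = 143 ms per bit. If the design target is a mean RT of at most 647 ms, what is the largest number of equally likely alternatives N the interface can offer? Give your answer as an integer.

4

Set 309 + 143·log₂(N + 1) ≤ 647.
log₂(N + 1) ≤ (647 − 309) / 143 = 2.3636.
N + 1 ≤ 2^2.3636 = 5.1465.
N ≤ 4.1465, so the largest integer N is 4.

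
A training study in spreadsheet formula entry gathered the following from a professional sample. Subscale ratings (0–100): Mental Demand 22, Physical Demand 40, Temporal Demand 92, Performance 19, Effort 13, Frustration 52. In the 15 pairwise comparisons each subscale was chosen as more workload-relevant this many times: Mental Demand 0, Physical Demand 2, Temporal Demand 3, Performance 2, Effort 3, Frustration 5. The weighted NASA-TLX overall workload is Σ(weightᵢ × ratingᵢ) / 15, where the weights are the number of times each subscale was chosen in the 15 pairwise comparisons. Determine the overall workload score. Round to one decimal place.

46.2

The tallies are the weights (they sum to 15).
Weighted sum = 0·22 + 2·40 + 3·92 + 2·19 + 3·13 + 5·52
            = 0 + 80 + 276 + 38 + 39 + 260 = 693.
Overall workload = 693 / 15 = 46.2000 ≈ 46.2.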